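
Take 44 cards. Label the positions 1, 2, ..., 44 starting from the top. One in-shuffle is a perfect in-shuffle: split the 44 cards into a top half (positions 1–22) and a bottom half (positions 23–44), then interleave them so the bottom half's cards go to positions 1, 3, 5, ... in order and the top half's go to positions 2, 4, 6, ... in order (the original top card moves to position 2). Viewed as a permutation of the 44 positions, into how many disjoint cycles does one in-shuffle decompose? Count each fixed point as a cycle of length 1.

7

Trace each unvisited position around until it returns:
(1 2 4 8 16 32 ... len 12) (3 6 12 24) (5 10 20 40 35 25) (7 14 28 11 22 44 ... len 12) (9 18 36 27) (15 30) (21 42 39 33)
7 cycles in total.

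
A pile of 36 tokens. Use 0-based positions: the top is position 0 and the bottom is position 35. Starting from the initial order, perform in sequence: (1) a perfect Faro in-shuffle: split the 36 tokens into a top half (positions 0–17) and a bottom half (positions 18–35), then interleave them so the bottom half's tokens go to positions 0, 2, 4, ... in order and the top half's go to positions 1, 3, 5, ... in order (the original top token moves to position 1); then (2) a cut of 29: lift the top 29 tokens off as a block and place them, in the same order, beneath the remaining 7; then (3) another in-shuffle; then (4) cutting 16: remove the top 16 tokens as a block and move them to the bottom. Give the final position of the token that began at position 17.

Track the token from position 17 forward through each operation:
  after op 1 (in-shuffle): 17 → 35
  after op 2 (cut 29): 35 → 6
  after op 3 (in-shuffle): 6 → 13
  after op 4 (cut 16): 13 → 33

33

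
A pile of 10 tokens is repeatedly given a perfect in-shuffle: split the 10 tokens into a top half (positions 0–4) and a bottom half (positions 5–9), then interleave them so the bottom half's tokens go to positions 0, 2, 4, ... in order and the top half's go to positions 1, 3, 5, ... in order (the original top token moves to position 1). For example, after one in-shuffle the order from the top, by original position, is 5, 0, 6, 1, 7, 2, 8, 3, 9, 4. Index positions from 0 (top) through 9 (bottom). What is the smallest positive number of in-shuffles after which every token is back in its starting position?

The in-shuffle permutes the 10 positions with cycle lengths [10].
Every token is home exactly when every cycle has completed a whole number of laps, i.e. after lcm(10) = 10 in-shuffles.

10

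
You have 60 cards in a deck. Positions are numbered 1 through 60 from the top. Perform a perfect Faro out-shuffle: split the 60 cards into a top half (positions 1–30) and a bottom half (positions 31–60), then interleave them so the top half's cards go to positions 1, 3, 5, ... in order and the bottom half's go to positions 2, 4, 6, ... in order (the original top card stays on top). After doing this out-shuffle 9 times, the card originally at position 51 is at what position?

Track the card's position through each out-shuffle:
51 → 42 → 24 → 47 → 34 → 8 → 15 → 29 → 57 → 54

54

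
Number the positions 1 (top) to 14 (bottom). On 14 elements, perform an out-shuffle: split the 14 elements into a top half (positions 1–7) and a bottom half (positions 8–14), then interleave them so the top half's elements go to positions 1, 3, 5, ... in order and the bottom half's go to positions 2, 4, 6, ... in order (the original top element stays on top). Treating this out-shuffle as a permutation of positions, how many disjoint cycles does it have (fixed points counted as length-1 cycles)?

3

Trace each unvisited position around until it returns:
(1) (2 3 5 9 4 7 ... len 12) (14)
3 cycles in total.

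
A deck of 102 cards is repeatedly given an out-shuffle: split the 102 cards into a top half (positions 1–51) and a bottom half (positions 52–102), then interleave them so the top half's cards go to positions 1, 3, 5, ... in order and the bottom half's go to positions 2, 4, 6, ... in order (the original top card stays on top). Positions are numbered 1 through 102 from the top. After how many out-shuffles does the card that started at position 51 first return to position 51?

100

Follow position 51 under repeated out-shuffles:
51 → 101 → 100 → 98 → 94 → 86 → 70 → 38 → ... → 51 (length 100)
It first returns after 100 out-shuffles.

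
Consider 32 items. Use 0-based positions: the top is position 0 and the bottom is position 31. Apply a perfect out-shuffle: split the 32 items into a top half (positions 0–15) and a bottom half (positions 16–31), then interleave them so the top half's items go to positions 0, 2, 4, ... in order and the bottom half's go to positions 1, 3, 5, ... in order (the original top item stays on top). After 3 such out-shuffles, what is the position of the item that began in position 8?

Track the item's position through each out-shuffle:
8 → 16 → 1 → 2

2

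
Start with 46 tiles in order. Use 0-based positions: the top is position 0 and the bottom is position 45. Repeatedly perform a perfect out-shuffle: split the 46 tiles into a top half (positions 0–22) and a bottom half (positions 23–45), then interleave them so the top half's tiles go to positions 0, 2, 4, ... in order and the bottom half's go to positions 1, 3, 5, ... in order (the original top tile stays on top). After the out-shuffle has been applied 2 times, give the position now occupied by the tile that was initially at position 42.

33

Track the tile's position through each out-shuffle:
42 → 39 → 33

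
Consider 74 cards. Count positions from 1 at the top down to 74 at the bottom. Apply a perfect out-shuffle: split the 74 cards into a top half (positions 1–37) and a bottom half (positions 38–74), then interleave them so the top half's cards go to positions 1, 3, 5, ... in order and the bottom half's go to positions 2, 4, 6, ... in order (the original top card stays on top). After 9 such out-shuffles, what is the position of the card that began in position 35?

35

Track the card's position through each out-shuffle:
35 → 69 → 64 → 54 → 34 → 67 → 60 → 46 → 18 → 35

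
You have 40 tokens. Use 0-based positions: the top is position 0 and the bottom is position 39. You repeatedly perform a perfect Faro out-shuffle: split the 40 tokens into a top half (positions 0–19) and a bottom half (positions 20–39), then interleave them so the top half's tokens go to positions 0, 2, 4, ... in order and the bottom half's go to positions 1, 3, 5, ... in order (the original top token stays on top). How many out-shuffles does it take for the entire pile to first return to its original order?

The out-shuffle permutes the 40 positions with cycle lengths [1, 1, 2, 12, 12, 12].
Every token is home exactly when every cycle has completed a whole number of laps, i.e. after lcm(1, 2, 12) = 12 out-shuffles.

12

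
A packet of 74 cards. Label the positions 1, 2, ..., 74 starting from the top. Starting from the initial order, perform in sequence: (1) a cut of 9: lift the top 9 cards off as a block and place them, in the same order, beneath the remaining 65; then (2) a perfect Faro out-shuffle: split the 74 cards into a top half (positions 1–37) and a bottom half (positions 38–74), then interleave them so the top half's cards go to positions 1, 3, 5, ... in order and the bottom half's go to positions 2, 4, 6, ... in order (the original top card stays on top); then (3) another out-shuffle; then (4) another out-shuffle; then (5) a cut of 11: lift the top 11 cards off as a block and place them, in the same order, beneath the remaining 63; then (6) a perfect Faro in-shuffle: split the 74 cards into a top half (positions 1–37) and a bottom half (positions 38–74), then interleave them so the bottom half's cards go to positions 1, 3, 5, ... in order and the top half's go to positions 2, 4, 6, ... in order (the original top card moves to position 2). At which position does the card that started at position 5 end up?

Track the card from position 5 forward through each operation:
  after op 1 (cut 9): 5 → 70
  after op 2 (out-shuffle): 70 → 66
  after op 3 (out-shuffle): 66 → 58
  after op 4 (out-shuffle): 58 → 42
  after op 5 (cut 11): 42 → 31
  after op 6 (in-shuffle): 31 → 62

62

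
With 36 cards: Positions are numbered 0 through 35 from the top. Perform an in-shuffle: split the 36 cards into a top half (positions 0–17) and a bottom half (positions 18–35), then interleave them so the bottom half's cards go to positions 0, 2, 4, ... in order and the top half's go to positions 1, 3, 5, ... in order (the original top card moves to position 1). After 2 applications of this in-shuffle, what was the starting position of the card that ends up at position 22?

Work backwards from position 22, undoing one in-shuffle at a time:
22 ← 29 ← 14
So the card now at position 22 started at position 14.

14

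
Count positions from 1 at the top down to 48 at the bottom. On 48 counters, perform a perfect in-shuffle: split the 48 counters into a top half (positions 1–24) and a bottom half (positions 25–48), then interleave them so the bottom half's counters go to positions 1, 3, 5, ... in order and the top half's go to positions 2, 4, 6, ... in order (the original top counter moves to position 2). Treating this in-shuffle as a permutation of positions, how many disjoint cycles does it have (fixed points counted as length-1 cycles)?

Trace each unvisited position around until it returns:
(1 2 4 8 16 32 ... len 21) (3 6 12 24 48 47 ... len 21) (7 14 28) (21 42 35)
4 cycles in total.

4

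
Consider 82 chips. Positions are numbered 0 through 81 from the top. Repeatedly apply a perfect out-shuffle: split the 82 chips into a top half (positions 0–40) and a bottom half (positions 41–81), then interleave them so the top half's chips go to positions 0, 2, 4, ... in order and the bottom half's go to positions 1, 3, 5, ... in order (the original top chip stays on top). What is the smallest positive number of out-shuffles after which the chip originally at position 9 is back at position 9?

6

Follow position 9 under repeated out-shuffles:
9 → 18 → 36 → 72 → 63 → 45 → 9
It first returns after 6 out-shuffles.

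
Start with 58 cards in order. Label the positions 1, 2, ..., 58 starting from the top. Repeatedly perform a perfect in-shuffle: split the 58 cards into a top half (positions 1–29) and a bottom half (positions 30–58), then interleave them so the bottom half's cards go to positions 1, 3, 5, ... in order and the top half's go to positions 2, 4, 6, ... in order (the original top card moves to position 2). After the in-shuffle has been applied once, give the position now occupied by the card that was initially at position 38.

Track the card's position through each in-shuffle:
38 → 17

17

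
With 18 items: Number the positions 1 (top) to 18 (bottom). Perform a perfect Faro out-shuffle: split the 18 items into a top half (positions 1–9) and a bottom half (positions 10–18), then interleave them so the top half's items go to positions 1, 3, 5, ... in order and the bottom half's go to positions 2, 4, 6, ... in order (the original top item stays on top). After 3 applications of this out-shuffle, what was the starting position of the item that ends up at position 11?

Work backwards from position 11, undoing one out-shuffle at a time:
11 ← 6 ← 12 ← 15
So the item now at position 11 started at position 15.

15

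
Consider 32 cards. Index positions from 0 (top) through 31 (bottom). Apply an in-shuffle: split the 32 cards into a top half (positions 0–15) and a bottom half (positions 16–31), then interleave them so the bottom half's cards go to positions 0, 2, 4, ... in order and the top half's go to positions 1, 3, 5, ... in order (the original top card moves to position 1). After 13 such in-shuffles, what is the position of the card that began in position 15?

28

Track position through each in-shuffle: 15 → 31 → 30 → 28 → 24 → ... (continuing for 13 shuffles total) → 28.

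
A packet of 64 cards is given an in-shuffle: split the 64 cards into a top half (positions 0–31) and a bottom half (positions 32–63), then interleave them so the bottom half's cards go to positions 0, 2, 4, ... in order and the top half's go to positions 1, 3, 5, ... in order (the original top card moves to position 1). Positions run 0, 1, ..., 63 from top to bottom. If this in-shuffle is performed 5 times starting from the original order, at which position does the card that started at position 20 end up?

21

Track the card's position through each in-shuffle:
20 → 41 → 18 → 37 → 10 → 21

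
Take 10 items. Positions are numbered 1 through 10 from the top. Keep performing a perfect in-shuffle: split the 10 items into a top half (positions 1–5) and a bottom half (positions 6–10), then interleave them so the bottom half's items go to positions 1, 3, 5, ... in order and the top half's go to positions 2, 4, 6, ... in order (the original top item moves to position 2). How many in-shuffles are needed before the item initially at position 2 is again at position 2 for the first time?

Follow position 2 under repeated in-shuffles:
2 → 4 → 8 → 5 → 10 → 9 → 7 → 3 → 6 → 1 → 2
It first returns after 10 in-shuffles.

10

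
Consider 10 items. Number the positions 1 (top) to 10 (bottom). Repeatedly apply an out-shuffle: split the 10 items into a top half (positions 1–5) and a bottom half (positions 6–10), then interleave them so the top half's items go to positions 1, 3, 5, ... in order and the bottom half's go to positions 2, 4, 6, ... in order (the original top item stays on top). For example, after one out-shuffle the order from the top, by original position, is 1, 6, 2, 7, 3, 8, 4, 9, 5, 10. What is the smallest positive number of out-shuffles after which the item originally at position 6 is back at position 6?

Follow position 6 under repeated out-shuffles:
6 → 2 → 3 → 5 → 9 → 8 → 6
It first returns after 6 out-shuffles.

6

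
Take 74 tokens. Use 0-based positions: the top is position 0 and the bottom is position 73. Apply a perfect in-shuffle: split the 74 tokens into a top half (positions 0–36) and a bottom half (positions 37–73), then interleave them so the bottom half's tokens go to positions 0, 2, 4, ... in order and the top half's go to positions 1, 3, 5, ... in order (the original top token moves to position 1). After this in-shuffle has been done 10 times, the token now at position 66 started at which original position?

57

Work backwards from position 66, undoing one in-shuffle at a time:
66 ← 70 ← 72 ← 73 ← 36 ← 55 ← 27 ← 13 ← 6 ← 40 ← 57
So the token now at position 66 started at position 57.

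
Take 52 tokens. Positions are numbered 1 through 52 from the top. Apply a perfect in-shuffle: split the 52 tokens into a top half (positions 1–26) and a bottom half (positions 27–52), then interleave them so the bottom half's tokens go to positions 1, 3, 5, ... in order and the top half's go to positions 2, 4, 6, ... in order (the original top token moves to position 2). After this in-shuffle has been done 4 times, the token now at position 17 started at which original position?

11

Work backwards from position 17, undoing one in-shuffle at a time:
17 ← 35 ← 44 ← 22 ← 11
So the token now at position 17 started at position 11.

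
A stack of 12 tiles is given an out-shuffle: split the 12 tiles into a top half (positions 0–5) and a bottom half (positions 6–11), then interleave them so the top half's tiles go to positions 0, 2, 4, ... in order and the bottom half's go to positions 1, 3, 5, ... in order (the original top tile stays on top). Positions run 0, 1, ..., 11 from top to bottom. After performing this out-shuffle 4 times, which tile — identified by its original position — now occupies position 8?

6

Work backwards from position 8, undoing one out-shuffle at a time:
8 ← 4 ← 2 ← 1 ← 6
So the tile now at position 8 started at position 6.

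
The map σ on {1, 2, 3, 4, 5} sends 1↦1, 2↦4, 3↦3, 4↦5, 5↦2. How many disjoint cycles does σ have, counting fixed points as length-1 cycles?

Cycle decomposition: (1) (2 4 5) (3).
3 cycles.

3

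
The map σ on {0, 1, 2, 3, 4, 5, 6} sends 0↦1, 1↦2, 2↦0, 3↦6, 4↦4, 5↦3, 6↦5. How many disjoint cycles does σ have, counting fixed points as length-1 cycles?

Cycle decomposition: (0 1 2) (3 6 5) (4).
3 cycles.

3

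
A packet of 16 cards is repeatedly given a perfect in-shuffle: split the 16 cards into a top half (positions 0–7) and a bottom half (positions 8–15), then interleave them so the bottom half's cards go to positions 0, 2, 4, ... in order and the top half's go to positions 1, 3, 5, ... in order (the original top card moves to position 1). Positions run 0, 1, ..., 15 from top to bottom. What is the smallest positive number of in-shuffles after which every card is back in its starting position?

8

The in-shuffle permutes the 16 positions with cycle lengths [8, 8].
Every card is home exactly when every cycle has completed a whole number of laps, i.e. after lcm(8) = 8 in-shuffles.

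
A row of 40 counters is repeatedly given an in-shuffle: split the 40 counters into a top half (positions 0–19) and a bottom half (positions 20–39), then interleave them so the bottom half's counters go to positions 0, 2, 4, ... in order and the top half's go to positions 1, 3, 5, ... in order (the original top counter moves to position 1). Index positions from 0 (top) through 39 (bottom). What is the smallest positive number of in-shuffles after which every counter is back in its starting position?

The in-shuffle permutes the 40 positions with cycle lengths [20, 20].
Every counter is home exactly when every cycle has completed a whole number of laps, i.e. after lcm(20) = 20 in-shuffles.

20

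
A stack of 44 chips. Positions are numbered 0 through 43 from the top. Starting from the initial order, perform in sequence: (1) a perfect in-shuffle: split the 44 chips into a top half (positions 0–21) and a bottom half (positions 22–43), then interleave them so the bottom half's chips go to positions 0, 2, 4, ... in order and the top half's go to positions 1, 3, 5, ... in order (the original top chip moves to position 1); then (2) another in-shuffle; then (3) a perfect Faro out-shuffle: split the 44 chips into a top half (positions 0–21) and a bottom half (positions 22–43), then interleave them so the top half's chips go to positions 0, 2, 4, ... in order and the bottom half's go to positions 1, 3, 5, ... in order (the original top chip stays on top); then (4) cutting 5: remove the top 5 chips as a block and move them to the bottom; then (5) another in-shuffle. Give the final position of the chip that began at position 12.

Track the chip from position 12 forward through each operation:
  after op 1 (in-shuffle): 12 → 25
  after op 2 (in-shuffle): 25 → 6
  after op 3 (out-shuffle): 6 → 12
  after op 4 (cut 5): 12 → 7
  after op 5 (in-shuffle): 7 → 15

15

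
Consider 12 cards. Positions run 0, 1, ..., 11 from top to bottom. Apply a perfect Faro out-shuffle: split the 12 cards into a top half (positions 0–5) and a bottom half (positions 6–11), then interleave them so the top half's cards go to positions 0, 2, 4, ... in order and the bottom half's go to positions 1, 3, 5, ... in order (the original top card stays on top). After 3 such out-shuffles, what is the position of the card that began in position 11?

Position 11 is a fixed point of every out-shuffle, so the card never moves.

11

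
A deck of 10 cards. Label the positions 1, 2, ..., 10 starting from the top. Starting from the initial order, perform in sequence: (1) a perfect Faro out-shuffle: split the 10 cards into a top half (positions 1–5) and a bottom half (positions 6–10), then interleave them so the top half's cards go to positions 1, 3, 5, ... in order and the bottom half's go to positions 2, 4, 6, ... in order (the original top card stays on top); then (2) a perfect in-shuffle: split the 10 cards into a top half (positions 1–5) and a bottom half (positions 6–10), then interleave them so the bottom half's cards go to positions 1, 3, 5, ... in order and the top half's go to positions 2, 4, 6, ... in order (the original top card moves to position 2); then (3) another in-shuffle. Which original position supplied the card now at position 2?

8

Undo the operations in reverse order, starting from position 2:
  undo op 3 (in-shuffle, from top half): 2 ← 1
  undo op 2 (in-shuffle, from bottom half): 1 ← 6
  undo op 1 (out-shuffle, from bottom half): 6 ← 8
So the card at position 2 came from original position 8.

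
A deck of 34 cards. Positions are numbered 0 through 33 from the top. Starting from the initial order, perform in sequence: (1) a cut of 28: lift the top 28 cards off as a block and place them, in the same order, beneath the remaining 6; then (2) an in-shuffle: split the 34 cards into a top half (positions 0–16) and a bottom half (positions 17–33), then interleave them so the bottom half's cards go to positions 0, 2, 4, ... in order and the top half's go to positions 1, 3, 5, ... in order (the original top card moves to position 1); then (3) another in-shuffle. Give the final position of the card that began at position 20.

Track the card from position 20 forward through each operation:
  after op 1 (cut 28): 20 → 26
  after op 2 (in-shuffle): 26 → 18
  after op 3 (in-shuffle): 18 → 2

2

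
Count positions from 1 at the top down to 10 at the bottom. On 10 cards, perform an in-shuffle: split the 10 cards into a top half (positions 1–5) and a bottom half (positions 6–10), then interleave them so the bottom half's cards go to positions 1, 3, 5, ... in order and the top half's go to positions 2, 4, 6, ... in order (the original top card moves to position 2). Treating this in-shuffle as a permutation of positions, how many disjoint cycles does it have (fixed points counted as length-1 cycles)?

Trace each unvisited position around until it returns:
(1 2 4 8 5 10 9 7 3 6)
1 cycle in total.

1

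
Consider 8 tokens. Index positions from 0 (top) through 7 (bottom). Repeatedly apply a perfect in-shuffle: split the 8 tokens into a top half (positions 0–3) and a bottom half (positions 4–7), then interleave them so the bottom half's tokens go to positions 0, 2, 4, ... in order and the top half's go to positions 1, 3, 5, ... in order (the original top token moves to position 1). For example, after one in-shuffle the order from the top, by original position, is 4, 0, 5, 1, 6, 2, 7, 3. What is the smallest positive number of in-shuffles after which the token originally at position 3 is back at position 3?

6

Follow position 3 under repeated in-shuffles:
3 → 7 → 6 → 4 → 0 → 1 → 3
It first returns after 6 in-shuffles.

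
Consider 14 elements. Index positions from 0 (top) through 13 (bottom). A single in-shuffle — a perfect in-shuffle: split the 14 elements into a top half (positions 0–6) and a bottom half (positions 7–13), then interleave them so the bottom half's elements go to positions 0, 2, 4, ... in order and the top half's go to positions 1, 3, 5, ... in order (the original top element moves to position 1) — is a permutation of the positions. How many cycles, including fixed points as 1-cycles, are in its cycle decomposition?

4

Trace each unvisited position around until it returns:
(0 1 3 7) (2 5 11 8) (4 9) (6 13 12 10)
4 cycles in total.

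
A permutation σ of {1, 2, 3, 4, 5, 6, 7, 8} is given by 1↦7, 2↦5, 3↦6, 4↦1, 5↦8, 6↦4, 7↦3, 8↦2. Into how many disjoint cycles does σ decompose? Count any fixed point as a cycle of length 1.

2

Cycle decomposition: (1 7 3 6 4) (2 5 8).
2 cycles.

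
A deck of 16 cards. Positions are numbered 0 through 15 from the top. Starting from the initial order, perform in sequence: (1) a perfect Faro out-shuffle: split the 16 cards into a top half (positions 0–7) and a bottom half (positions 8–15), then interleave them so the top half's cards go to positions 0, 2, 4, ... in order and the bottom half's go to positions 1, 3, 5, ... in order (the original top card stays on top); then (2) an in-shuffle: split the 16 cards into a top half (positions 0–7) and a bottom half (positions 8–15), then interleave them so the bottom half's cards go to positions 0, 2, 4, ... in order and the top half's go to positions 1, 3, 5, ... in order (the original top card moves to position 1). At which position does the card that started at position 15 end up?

Track the card from position 15 forward through each operation:
  after op 1 (out-shuffle): 15 → 15
  after op 2 (in-shuffle): 15 → 14

14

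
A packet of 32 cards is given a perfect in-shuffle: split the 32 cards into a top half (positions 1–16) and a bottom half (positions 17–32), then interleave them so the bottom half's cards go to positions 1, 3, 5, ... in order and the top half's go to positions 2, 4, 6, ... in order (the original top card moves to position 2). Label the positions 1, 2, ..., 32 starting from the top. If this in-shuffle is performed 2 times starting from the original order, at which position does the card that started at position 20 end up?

14

Track the card's position through each in-shuffle:
20 → 7 → 14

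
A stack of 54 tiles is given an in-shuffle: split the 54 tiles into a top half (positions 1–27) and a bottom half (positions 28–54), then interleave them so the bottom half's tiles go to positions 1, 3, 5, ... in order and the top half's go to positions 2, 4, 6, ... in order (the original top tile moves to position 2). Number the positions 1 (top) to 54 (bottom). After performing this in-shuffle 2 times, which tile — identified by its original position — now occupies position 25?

20

Work backwards from position 25, undoing one in-shuffle at a time:
25 ← 40 ← 20
So the tile now at position 25 started at position 20.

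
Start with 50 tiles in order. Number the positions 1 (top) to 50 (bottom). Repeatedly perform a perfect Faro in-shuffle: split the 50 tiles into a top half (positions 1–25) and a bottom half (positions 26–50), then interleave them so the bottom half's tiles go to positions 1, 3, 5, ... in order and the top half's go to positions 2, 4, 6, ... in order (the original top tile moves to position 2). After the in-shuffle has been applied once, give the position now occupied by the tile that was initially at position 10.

20

Track the tile's position through each in-shuffle:
10 → 20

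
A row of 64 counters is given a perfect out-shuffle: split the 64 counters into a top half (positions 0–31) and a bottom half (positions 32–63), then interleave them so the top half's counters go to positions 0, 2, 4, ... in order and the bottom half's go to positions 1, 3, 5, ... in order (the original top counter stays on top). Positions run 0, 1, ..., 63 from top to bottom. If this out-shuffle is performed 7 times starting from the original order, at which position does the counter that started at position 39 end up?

Track the counter's position through each out-shuffle:
39 → 15 → 30 → 60 → 57 → 51 → 39 → 15

15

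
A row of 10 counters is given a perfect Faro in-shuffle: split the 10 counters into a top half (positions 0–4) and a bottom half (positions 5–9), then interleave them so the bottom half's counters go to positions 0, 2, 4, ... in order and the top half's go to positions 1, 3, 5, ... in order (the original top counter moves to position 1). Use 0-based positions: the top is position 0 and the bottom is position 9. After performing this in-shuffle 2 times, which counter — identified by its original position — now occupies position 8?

4

Work backwards from position 8, undoing one in-shuffle at a time:
8 ← 9 ← 4
So the counter now at position 8 started at position 4.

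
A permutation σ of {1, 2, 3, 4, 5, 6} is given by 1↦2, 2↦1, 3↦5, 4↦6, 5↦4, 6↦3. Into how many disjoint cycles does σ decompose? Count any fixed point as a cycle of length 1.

Cycle decomposition: (1 2) (3 5 4 6).
2 cycles.

2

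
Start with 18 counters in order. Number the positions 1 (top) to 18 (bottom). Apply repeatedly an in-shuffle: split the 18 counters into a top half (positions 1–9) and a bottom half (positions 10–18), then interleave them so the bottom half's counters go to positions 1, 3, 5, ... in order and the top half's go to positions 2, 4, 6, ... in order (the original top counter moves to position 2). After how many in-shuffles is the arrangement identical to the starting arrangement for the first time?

The in-shuffle permutes the 18 positions with cycle lengths [18].
Every counter is home exactly when every cycle has completed a whole number of laps, i.e. after lcm(18) = 18 in-shuffles.

18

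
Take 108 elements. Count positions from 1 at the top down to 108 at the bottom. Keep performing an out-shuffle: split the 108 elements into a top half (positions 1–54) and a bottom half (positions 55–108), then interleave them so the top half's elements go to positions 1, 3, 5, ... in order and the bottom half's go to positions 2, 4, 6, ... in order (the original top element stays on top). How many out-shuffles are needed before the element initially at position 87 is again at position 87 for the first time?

Follow position 87 under repeated out-shuffles:
87 → 66 → 24 → 47 → 93 → 78 → 48 → 95 → ... → 87 (length 106)
It first returns after 106 out-shuffles.

106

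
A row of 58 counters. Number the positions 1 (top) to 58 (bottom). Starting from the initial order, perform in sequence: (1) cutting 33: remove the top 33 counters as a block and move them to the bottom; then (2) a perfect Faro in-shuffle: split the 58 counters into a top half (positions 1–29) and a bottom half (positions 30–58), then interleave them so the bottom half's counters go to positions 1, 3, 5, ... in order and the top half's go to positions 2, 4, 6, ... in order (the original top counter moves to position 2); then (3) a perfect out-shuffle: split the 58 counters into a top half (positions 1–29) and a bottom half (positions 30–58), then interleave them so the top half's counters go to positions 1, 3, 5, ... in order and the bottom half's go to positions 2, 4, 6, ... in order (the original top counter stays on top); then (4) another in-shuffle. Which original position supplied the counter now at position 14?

35

Undo the operations in reverse order, starting from position 14:
  undo op 4 (in-shuffle, from top half): 14 ← 7
  undo op 3 (out-shuffle, from top half): 7 ← 4
  undo op 2 (in-shuffle, from top half): 4 ← 2
  undo op 1 (cut 33): 2 ← 35
So the counter at position 14 came from original position 35.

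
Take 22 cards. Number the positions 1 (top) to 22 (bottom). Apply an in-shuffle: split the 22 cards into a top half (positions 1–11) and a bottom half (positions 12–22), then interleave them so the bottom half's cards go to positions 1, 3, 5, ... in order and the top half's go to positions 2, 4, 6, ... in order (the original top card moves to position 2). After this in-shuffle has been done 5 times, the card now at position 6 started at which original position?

Work backwards from position 6, undoing one in-shuffle at a time:
6 ← 3 ← 13 ← 18 ← 9 ← 16
So the card now at position 6 started at position 16.

16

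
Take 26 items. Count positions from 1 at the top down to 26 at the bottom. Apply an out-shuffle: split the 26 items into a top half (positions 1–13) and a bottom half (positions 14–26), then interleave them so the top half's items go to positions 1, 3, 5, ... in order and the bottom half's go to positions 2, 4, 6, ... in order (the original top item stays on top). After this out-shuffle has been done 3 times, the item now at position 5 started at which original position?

Work backwards from position 5, undoing one out-shuffle at a time:
5 ← 3 ← 2 ← 14
So the item now at position 5 started at position 14.

14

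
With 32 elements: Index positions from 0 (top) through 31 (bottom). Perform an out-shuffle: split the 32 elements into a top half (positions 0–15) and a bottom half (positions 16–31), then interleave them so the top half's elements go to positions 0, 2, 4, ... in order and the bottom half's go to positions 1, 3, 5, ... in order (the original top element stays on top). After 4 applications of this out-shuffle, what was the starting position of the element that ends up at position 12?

24

Work backwards from position 12, undoing one out-shuffle at a time:
12 ← 6 ← 3 ← 17 ← 24
So the element now at position 12 started at position 24.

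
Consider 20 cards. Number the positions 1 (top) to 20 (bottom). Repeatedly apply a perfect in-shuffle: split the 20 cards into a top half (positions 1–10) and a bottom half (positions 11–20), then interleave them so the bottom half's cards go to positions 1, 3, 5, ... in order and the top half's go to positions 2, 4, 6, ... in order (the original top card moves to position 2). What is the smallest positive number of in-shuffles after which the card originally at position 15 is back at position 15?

Follow position 15 under repeated in-shuffles:
15 → 9 → 18 → 15
It first returns after 3 in-shuffles.

3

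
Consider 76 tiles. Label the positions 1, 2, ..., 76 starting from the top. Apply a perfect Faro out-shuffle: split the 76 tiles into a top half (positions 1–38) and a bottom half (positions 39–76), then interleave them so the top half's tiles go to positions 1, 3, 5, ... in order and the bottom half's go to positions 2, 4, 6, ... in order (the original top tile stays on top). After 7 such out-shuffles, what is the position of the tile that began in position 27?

29

Track the tile's position through each out-shuffle:
27 → 53 → 30 → 59 → 42 → 8 → 15 → 29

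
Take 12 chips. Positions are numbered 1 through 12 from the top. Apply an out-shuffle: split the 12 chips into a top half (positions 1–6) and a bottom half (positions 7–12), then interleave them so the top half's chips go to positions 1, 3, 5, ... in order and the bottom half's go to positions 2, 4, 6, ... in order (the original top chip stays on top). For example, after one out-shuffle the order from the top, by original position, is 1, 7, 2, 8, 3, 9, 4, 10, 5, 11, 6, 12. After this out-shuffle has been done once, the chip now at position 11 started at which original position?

6

Work backwards from position 11, undoing one out-shuffle at a time:
11 ← 6
So the chip now at position 11 started at position 6.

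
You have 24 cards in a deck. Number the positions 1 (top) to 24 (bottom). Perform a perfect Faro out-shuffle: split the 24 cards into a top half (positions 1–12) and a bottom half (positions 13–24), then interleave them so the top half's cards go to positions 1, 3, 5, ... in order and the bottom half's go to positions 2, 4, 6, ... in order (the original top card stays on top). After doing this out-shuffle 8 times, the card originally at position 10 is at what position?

Track the card's position through each out-shuffle:
10 → 19 → 14 → 4 → 7 → 13 → 2 → 3 → 5

5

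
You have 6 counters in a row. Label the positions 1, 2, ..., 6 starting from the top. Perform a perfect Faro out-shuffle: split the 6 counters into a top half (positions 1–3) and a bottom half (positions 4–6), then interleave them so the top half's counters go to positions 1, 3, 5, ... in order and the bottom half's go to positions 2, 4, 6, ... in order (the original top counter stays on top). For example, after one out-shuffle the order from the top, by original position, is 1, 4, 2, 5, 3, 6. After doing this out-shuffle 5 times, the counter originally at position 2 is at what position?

Track the counter's position through each out-shuffle:
2 → 3 → 5 → 4 → 2 → 3

3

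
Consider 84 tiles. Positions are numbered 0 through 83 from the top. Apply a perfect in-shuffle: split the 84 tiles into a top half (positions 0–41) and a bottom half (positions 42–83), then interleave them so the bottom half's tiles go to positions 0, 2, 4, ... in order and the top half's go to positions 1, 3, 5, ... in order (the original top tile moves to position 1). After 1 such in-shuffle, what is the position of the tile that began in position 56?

28

Track the tile's position through each in-shuffle:
56 → 28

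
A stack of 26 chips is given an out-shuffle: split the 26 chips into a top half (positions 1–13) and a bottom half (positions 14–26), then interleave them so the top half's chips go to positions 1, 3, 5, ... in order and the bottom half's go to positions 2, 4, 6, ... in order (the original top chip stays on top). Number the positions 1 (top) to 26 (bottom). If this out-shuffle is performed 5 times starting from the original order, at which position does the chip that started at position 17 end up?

Track the chip's position through each out-shuffle:
17 → 8 → 15 → 4 → 7 → 13

13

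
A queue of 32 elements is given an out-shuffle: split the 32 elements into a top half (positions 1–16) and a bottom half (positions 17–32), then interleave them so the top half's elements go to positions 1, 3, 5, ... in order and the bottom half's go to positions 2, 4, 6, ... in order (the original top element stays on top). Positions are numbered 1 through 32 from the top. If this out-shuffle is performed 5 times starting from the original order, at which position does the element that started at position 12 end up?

12

Track the element's position through each out-shuffle:
12 → 23 → 14 → 27 → 22 → 12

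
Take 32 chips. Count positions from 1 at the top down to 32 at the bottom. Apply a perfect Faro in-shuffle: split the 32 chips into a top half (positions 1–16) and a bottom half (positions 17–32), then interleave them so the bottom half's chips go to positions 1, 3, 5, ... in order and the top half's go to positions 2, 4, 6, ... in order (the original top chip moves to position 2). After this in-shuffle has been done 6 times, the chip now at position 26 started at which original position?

20

Work backwards from position 26, undoing one in-shuffle at a time:
26 ← 13 ← 23 ← 28 ← 14 ← 7 ← 20
So the chip now at position 26 started at position 20.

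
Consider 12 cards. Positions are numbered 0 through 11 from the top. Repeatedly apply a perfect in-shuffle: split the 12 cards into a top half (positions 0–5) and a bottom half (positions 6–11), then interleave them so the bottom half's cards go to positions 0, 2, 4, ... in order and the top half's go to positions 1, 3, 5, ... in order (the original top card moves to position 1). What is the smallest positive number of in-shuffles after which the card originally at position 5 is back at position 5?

Follow position 5 under repeated in-shuffles:
5 → 11 → 10 → 8 → 4 → 9 → 6 → 0 → 1 → 3 → 7 → 2 → 5
It first returns after 12 in-shuffles.

12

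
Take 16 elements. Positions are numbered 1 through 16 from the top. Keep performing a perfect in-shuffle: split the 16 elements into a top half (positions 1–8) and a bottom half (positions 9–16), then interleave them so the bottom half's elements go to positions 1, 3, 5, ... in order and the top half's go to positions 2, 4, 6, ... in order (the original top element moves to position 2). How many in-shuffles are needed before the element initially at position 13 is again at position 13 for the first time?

Follow position 13 under repeated in-shuffles:
13 → 9 → 1 → 2 → 4 → 8 → 16 → 15 → 13
It first returns after 8 in-shuffles.

8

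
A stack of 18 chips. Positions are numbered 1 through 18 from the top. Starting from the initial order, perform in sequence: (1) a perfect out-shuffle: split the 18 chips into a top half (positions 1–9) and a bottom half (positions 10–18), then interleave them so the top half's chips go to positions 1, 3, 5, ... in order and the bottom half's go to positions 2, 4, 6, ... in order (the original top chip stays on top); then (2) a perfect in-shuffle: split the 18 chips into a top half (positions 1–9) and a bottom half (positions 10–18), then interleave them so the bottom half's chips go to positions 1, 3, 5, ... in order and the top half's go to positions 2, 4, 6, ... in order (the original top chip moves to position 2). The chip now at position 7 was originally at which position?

Undo the operations in reverse order, starting from position 7:
  undo op 2 (in-shuffle, from bottom half): 7 ← 13
  undo op 1 (out-shuffle, from top half): 13 ← 7
So the chip at position 7 came from original position 7.

7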